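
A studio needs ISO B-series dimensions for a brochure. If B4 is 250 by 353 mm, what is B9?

44 × 62 mm

B5: ⌊353/2⌋ × 250 = 176 × 250 mm
B6: ⌊250/2⌋ × 176 = 125 × 176 mm
B7: ⌊176/2⌋ × 125 = 88 × 125 mm
B8: ⌊125/2⌋ × 88 = 62 × 88 mm
B9: ⌊88/2⌋ × 62 = 44 × 62 mm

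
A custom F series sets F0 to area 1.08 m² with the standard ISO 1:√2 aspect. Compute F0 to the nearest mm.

Let the short side be w mm. Then w · w√2 = 1.08 m² = 1,080,000 mm².
w² = 1,080,000/√2, so w ≈ 873.9 mm; long side = w√2 ≈ 1235.9 mm.

874 × 1236 mm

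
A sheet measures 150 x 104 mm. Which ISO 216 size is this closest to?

Aspect ratio 150/104 ≈ 1.442 (ISO target is √2 ≈ 1.414).
In the A-series (A0 area = 1 m²): A6 = 105 × 148 mm.
Off by 3 mm total — nearest standard size.

A6 (105 × 148 mm)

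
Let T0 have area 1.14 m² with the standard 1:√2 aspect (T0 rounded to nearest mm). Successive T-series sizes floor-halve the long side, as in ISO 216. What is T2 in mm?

449 × 635 mm

Let T0's short side be w mm. w · w√2 = 1.14 m² = 1,140,000 mm², so w ≈ 897.8 mm and w√2 ≈ 1269.7 mm → T0 = 898 × 1270 mm.
T1: ⌊1270/2⌋ × 898 = 635 × 898 mm
T2: ⌊898/2⌋ × 635 = 449 × 635 mm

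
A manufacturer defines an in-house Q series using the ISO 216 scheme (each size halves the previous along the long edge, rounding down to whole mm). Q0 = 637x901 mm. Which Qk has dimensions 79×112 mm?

Q0: 637 × 901 mm
Q1: 450 × 637 mm
Q2: 318 × 450 mm
Q3: 225 × 318 mm
Q4: 159 × 225 mm
Q5: 112 × 159 mm
Q6: 79 × 112 mm
Q7: 56 × 79 mm
→ matches Q6.

Q6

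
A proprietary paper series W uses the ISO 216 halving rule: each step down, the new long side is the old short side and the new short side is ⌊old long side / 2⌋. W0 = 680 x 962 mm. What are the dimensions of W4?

170 × 240 mm

W1: ⌊962/2⌋ × 680 = 481 × 680 mm
W2: ⌊680/2⌋ × 481 = 340 × 481 mm
W3: ⌊481/2⌋ × 340 = 240 × 340 mm
W4: ⌊340/2⌋ × 240 = 170 × 240 mm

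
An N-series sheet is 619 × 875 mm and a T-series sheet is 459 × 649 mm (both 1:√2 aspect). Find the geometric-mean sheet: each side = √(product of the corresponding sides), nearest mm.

533 × 754 mm

Short side: √(619 · 459) = √284121 ≈ 533.0 → 533 mm
Long side: √(875 · 649) = √567875 ≈ 753.6 → 754 mm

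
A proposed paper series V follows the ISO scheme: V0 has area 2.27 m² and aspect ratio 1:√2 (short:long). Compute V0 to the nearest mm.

Let the short side be w mm. Then w · w√2 = 2.27 m² = 2,270,000 mm².
w² = 2,270,000/√2, so w ≈ 1266.9 mm; long side = w√2 ≈ 1791.7 mm.

1267 × 1792 mm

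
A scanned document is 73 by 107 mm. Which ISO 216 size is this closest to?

A7 (74 × 105 mm)

Aspect ratio 107/73 ≈ 1.466 (ISO target is √2 ≈ 1.414).
In the A-series (A0 area = 1 m²): A7 = 74 × 105 mm.
Off by 3 mm total — nearest standard size.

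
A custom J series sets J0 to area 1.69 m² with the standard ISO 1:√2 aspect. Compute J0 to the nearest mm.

1093 × 1546 mm

Let the short side be w mm. Then w · w√2 = 1.69 m² = 1,690,000 mm².
w² = 1,690,000/√2, so w ≈ 1093.2 mm; long side = w√2 ≈ 1546.0 mm.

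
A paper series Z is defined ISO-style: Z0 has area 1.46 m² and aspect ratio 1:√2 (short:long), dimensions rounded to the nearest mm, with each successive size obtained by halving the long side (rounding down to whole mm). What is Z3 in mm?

Let Z0's short side be w mm. w · w√2 = 1.46 m² = 1,460,000 mm², so w ≈ 1016.1 mm and w√2 ≈ 1436.9 mm → Z0 = 1016 × 1437 mm.
Z1: ⌊1437/2⌋ × 1016 = 718 × 1016 mm
Z2: ⌊1016/2⌋ × 718 = 508 × 718 mm
Z3: ⌊718/2⌋ × 508 = 359 × 508 mm

359 × 508 mm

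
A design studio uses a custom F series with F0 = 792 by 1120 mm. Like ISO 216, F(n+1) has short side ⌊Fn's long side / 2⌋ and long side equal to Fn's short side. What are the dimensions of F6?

F1 = 560 × 792 mm (from F0 by 1 halving).
F2: ⌊792/2⌋ × 560 = 396 × 560 mm
F3: ⌊560/2⌋ × 396 = 280 × 396 mm
F4: ⌊396/2⌋ × 280 = 198 × 280 mm
F5: ⌊280/2⌋ × 198 = 140 × 198 mm
F6: ⌊198/2⌋ × 140 = 99 × 140 mm

99 × 140 mm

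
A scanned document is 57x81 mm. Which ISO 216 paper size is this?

Aspect ratio 81/57 ≈ 1.421 — close to the ISO √2 ≈ 1.414.
In the C-series (envelope sizes, between A and B): C8 = 57 × 81 mm.

C8 (57 × 81 mm)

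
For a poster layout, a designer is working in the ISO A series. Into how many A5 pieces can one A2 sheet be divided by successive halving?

8

A2 = 420 × 594 mm; A5 = 148 × 210 mm.
Each halving step doubles the count; 3 steps from A2 to A5.
2^3 = 8.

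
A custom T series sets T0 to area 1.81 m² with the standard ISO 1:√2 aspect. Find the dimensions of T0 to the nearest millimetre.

1131 × 1600 mm

Let the short side be w mm. Then w · w√2 = 1.81 m² = 1,810,000 mm².
w² = 1,810,000/√2, so w ≈ 1131.3 mm; long side = w√2 ≈ 1599.9 mm.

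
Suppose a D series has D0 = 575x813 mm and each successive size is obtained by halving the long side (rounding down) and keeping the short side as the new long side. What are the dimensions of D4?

D1: ⌊813/2⌋ × 575 = 406 × 575 mm
D2: ⌊575/2⌋ × 406 = 287 × 406 mm
D3: ⌊406/2⌋ × 287 = 203 × 287 mm
D4: ⌊287/2⌋ × 203 = 143 × 203 mm

143 × 203 mm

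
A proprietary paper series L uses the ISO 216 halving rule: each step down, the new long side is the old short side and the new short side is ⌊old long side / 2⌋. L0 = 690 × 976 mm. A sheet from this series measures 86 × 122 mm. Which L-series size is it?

L0: 690 × 976 mm
L1: 488 × 690 mm
L2: 345 × 488 mm
L3: 244 × 345 mm
L4: 172 × 244 mm
L5: 122 × 172 mm
L6: 86 × 122 mm
L7: 61 × 86 mm
→ matches L6.

L6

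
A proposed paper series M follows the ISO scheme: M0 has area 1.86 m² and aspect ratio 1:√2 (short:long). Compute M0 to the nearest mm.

Let the short side be w mm. Then w · w√2 = 1.86 m² = 1,860,000 mm².
w² = 1,860,000/√2, so w ≈ 1146.8 mm; long side = w√2 ≈ 1621.9 mm.

1147 × 1622 mm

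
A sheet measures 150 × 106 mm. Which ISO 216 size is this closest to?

A6 (105 × 148 mm)

Aspect ratio 150/106 ≈ 1.415 — close to the ISO √2 ≈ 1.414.
In the A-series (A0 area = 1 m²): A6 = 105 × 148 mm.
Off by 3 mm total — nearest standard size.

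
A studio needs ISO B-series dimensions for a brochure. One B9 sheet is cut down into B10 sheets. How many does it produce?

2

Each ISO step halves the sheet: 1 × B9 → 2 × B10
From B9 to B10 is 1 halving step: 2^1 = 2.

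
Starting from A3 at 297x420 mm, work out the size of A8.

A4: ⌊420/2⌋ × 297 = 210 × 297 mm
A5: ⌊297/2⌋ × 210 = 148 × 210 mm
A6: ⌊210/2⌋ × 148 = 105 × 148 mm
A7: ⌊148/2⌋ × 105 = 74 × 105 mm
A8: ⌊105/2⌋ × 74 = 52 × 74 mm

52 × 74 mm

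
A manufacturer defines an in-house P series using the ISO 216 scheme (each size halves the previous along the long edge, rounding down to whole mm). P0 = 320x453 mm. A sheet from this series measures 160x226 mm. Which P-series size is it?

P2

P0: 320 × 453 mm
P1: 226 × 320 mm
P2: 160 × 226 mm
P3: 113 × 160 mm
→ matches P2.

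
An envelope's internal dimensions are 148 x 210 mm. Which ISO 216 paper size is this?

A5 (148 × 210 mm)

Aspect ratio 210/148 ≈ 1.419 — close to the ISO √2 ≈ 1.414.
In the A-series (A0 area = 1 m²): A5 = 148 × 210 mm.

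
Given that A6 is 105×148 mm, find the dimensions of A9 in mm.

A7: ⌊148/2⌋ × 105 = 74 × 105 mm
A8: ⌊105/2⌋ × 74 = 52 × 74 mm
A9: ⌊74/2⌋ × 52 = 37 × 52 mm

37 × 52 mm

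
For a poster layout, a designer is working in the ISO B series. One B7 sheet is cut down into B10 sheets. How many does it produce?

8

B7 = 88 × 125 mm; B10 = 31 × 44 mm.
Each halving step doubles the count; 3 steps from B7 to B10.
2^3 = 8.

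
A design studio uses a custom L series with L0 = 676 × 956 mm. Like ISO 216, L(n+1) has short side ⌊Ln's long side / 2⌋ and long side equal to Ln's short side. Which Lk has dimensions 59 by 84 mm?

L0: 676 × 956 mm
L1: 478 × 676 mm
L2: 338 × 478 mm
L3: 239 × 338 mm
L4: 169 × 239 mm
L5: 119 × 169 mm
L6: 84 × 119 mm
L7: 59 × 84 mm
L8: 42 × 59 mm
→ matches L7.

L7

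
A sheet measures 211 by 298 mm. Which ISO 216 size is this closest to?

A4 (210 × 297 mm)

Aspect ratio 298/211 ≈ 1.412 — close to the ISO √2 ≈ 1.414.
In the A-series (A0 area = 1 m²): A4 = 210 × 297 mm.
Off by 2 mm total — nearest standard size.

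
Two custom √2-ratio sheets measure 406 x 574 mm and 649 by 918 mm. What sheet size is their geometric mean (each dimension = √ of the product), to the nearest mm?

513 × 726 mm

Short side: √(406 · 649) = √263494 ≈ 513.3 → 513 mm
Long side: √(574 · 918) = √526932 ≈ 725.9 → 726 mm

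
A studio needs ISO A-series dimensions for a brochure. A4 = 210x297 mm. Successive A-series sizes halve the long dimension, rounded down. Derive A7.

A5: ⌊297/2⌋ × 210 = 148 × 210 mm
A6: ⌊210/2⌋ × 148 = 105 × 148 mm
A7: ⌊148/2⌋ × 105 = 74 × 105 mm

74 × 105 mm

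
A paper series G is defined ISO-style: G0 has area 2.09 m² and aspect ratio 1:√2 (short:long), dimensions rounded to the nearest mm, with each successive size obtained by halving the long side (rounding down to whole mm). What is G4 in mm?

Let G0's short side be w mm. w · w√2 = 2.09 m² = 2,090,000 mm², so w ≈ 1215.7 mm and w√2 ≈ 1719.2 mm → G0 = 1216 × 1719 mm.
G1: ⌊1719/2⌋ × 1216 = 859 × 1216 mm
G2: ⌊1216/2⌋ × 859 = 608 × 859 mm
G3: ⌊859/2⌋ × 608 = 429 × 608 mm
G4: ⌊608/2⌋ × 429 = 304 × 429 mm

304 × 429 mm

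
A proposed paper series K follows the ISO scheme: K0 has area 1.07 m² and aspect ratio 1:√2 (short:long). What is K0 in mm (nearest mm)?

Let the short side be w mm. Then w · w√2 = 1.07 m² = 1,070,000 mm².
w² = 1,070,000/√2, so w ≈ 869.8 mm; long side = w√2 ≈ 1230.1 mm.

870 × 1230 mm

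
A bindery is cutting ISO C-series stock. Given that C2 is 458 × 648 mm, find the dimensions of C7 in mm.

81 × 114 mm

C3: ⌊648/2⌋ × 458 = 324 × 458 mm
C4: ⌊458/2⌋ × 324 = 229 × 324 mm
C5: ⌊324/2⌋ × 229 = 162 × 229 mm
C6: ⌊229/2⌋ × 162 = 114 × 162 mm
C7: ⌊162/2⌋ × 114 = 81 × 114 mm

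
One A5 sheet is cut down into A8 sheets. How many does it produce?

Each ISO step halves the sheet: 1 × A5 → 2 × A6 → 4 × A7 → 8 × A8
From A5 to A8 is 3 halving steps: 2^3 = 8.

8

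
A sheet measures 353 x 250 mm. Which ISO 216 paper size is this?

B4 (250 × 353 mm)

Aspect ratio 353/250 ≈ 1.412 — close to the ISO √2 ≈ 1.414.
In the B-series (B0 = 1000 × 1414 mm): B4 = 250 × 353 mm.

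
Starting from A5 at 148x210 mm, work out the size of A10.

A6: ⌊210/2⌋ × 148 = 105 × 148 mm
A7: ⌊148/2⌋ × 105 = 74 × 105 mm
A8: ⌊105/2⌋ × 74 = 52 × 74 mm
A9: ⌊74/2⌋ × 52 = 37 × 52 mm
A10: ⌊52/2⌋ × 37 = 26 × 37 mm

26 × 37 mm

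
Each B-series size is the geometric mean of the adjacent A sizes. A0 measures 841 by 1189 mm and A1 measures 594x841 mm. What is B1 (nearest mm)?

707 × 1000 mm

Short side: √(841 · 594) = √499554 ≈ 706.8 → 707 mm
Long side: √(1189 · 841) = √999949 ≈ 1000.0 → 1000 mm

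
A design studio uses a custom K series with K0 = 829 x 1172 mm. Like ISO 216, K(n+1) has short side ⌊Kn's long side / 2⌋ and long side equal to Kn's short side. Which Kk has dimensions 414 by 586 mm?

K0: 829 × 1172 mm
K1: 586 × 829 mm
K2: 414 × 586 mm
K3: 293 × 414 mm
→ matches K2.

K2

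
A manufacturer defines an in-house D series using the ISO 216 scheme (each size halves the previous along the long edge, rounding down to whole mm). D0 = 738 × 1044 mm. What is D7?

D1 = 522 × 738 mm (from D0 by 1 halving).
D2: ⌊738/2⌋ × 522 = 369 × 522 mm
D3: ⌊522/2⌋ × 369 = 261 × 369 mm
D4: ⌊369/2⌋ × 261 = 184 × 261 mm
D5: ⌊261/2⌋ × 184 = 130 × 184 mm
D6: ⌊184/2⌋ × 130 = 92 × 130 mm
D7: ⌊130/2⌋ × 92 = 65 × 92 mm

65 × 92 mm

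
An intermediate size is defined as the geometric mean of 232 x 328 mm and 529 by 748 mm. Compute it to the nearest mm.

Short side: √(232 · 529) = √122728 ≈ 350.3 → 350 mm
Long side: √(328 · 748) = √245344 ≈ 495.3 → 495 mm

350 × 495 mm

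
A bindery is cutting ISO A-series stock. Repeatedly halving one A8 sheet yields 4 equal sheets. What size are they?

4 = 2^2, so 2 halving steps.
A8 → A9 → … → A10 after 2 steps.

A10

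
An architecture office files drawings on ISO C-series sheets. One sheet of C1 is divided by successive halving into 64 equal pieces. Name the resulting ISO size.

64 = 2^6, so 6 halving steps.
C1 → C2 → … → C7 after 6 steps.

C7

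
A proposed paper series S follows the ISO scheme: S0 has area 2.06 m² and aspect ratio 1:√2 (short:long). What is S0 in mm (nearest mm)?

1207 × 1707 mm

Let the short side be w mm. Then w · w√2 = 2.06 m² = 2,060,000 mm².
w² = 2,060,000/√2, so w ≈ 1206.9 mm; long side = w√2 ≈ 1706.8 mm.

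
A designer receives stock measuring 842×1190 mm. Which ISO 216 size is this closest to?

Aspect ratio 1190/842 ≈ 1.413 — close to the ISO √2 ≈ 1.414.
In the A-series (A0 area = 1 m²): A0 = 841 × 1189 mm.
Off by 2 mm total — nearest standard size.

A0 (841 × 1189 mm)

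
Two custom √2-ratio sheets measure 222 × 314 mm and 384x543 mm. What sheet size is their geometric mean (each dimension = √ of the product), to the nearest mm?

Short side: √(222 · 384) = √85248 ≈ 292.0 → 292 mm
Long side: √(314 · 543) = √170502 ≈ 412.9 → 413 mm

292 × 413 mm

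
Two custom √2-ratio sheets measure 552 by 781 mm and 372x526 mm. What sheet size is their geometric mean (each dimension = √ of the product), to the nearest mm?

453 × 641 mm

Short side: √(552 · 372) = √205344 ≈ 453.1 → 453 mm
Long side: √(781 · 526) = √410806 ≈ 640.9 → 641 mm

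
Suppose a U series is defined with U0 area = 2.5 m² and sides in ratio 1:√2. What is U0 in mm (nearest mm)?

Let the short side be w mm. Then w · w√2 = 2.5 m² = 2,500,000 mm².
w² = 2,500,000/√2, so w ≈ 1329.6 mm; long side = w√2 ≈ 1880.3 mm.

1330 × 1880 mm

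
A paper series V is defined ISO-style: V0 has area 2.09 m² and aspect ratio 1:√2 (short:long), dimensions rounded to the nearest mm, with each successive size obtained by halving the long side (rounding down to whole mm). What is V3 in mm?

429 × 608 mm

Let V0's short side be w mm. w · w√2 = 2.09 m² = 2,090,000 mm², so w ≈ 1215.7 mm and w√2 ≈ 1719.2 mm → V0 = 1216 × 1719 mm.
V1: ⌊1719/2⌋ × 1216 = 859 × 1216 mm
V2: ⌊1216/2⌋ × 859 = 608 × 859 mm
V3: ⌊859/2⌋ × 608 = 429 × 608 mm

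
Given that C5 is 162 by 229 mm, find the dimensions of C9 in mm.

C6: ⌊229/2⌋ × 162 = 114 × 162 mm
C7: ⌊162/2⌋ × 114 = 81 × 114 mm
C8: ⌊114/2⌋ × 81 = 57 × 81 mm
C9: ⌊81/2⌋ × 57 = 40 × 57 mm

40 × 57 mm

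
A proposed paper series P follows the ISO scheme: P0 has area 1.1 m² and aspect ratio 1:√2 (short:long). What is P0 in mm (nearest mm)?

Let the short side be w mm. Then w · w√2 = 1.1 m² = 1,100,000 mm².
w² = 1,100,000/√2, so w ≈ 881.9 mm; long side = w√2 ≈ 1247.3 mm.

882 × 1247 mm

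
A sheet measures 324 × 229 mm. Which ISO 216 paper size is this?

Aspect ratio 324/229 ≈ 1.415 — close to the ISO √2 ≈ 1.414.
In the C-series (envelope sizes, between A and B): C4 = 229 × 324 mm.

C4 (229 × 324 mm)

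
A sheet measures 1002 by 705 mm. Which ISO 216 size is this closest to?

B1 (707 × 1000 mm)

Aspect ratio 1002/705 ≈ 1.421 — close to the ISO √2 ≈ 1.414.
In the B-series (B0 = 1000 × 1414 mm): B1 = 707 × 1000 mm.
Off by 4 mm total — nearest standard size.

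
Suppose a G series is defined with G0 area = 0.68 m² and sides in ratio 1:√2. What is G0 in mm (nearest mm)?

693 × 981 mm

Let the short side be w mm. Then w · w√2 = 0.68 m² = 680,000 mm².
w² = 680,000/√2, so w ≈ 693.4 mm; long side = w√2 ≈ 980.6 mm.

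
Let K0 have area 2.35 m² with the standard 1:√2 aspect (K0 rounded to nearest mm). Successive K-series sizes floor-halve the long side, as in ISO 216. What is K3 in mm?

455 × 644 mm

Let K0's short side be w mm. w · w√2 = 2.35 m² = 2,350,000 mm², so w ≈ 1289.1 mm and w√2 ≈ 1823.0 mm → K0 = 1289 × 1823 mm.
K1: ⌊1823/2⌋ × 1289 = 911 × 1289 mm
K2: ⌊1289/2⌋ × 911 = 644 × 911 mm
K3: ⌊911/2⌋ × 644 = 455 × 644 mm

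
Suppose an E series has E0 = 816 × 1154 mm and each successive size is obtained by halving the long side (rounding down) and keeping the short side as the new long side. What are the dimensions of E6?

E1: ⌊1154/2⌋ × 816 = 577 × 816 mm
E2: ⌊816/2⌋ × 577 = 408 × 577 mm
E3: ⌊577/2⌋ × 408 = 288 × 408 mm
E4: ⌊408/2⌋ × 288 = 204 × 288 mm
E5: ⌊288/2⌋ × 204 = 144 × 204 mm
E6: ⌊204/2⌋ × 144 = 102 × 144 mm

102 × 144 mm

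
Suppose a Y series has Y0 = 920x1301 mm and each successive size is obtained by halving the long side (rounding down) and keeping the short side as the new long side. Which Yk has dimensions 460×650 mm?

Y2

Y0: 920 × 1301 mm
Y1: 650 × 920 mm
Y2: 460 × 650 mm
Y3: 325 × 460 mm
→ matches Y2.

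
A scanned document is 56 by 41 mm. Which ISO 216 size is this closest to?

Aspect ratio 56/41 ≈ 1.366 (ISO target is √2 ≈ 1.414).
In the C-series (envelope sizes, between A and B): C9 = 40 × 57 mm.
Off by 2 mm total — nearest standard size.

C9 (40 × 57 mm)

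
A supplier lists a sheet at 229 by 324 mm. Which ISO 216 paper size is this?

Aspect ratio 324/229 ≈ 1.415 — close to the ISO √2 ≈ 1.414.
In the C-series (envelope sizes, between A and B): C4 = 229 × 324 mm.

C4 (229 × 324 mm)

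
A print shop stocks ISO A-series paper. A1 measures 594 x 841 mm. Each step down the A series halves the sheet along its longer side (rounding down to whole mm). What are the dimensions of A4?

210 × 297 mm

A2: ⌊841/2⌋ × 594 = 420 × 594 mm
A3: ⌊594/2⌋ × 420 = 297 × 420 mm
A4: ⌊420/2⌋ × 297 = 210 × 297 mm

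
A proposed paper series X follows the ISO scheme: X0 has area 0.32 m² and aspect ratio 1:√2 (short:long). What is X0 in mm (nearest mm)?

476 × 673 mm

Let the short side be w mm. Then w · w√2 = 0.32 m² = 320,000 mm².
w² = 320,000/√2, so w ≈ 475.7 mm; long side = w√2 ≈ 672.7 mm.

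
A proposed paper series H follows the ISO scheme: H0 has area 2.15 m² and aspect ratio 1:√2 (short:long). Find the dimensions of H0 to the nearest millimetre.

Let the short side be w mm. Then w · w√2 = 2.15 m² = 2,150,000 mm².
w² = 2,150,000/√2, so w ≈ 1233.0 mm; long side = w√2 ≈ 1743.7 mm.

1233 × 1744 mm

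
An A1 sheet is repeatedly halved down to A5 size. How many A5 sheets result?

Each ISO step halves the sheet: 1 × A1 → 2 × A2 → 4 × A3 → 8 × A4 → …
From A1 to A5 is 4 halving steps: 2^4 = 16.

16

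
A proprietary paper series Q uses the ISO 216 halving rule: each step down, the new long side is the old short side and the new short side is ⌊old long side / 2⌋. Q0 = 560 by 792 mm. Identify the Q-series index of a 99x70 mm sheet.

Q0: 560 × 792 mm
Q1: 396 × 560 mm
Q2: 280 × 396 mm
Q3: 198 × 280 mm
Q4: 140 × 198 mm
Q5: 99 × 140 mm
Q6: 70 × 99 mm
Q7: 49 × 70 mm
→ matches Q6.

Q6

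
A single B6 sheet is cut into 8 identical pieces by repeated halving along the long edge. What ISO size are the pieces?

B9

8 = 2^3, so 3 halving steps.
B6 → B7 → … → B9 after 3 steps.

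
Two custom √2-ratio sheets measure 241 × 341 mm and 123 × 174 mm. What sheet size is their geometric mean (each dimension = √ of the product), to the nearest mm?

172 × 244 mm

Short side: √(241 · 123) = √29643 ≈ 172.2 → 172 mm
Long side: √(341 · 174) = √59334 ≈ 243.6 → 244 mm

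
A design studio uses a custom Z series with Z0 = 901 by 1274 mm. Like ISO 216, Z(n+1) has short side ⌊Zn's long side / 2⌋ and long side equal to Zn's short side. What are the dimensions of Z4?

Z1: ⌊1274/2⌋ × 901 = 637 × 901 mm
Z2: ⌊901/2⌋ × 637 = 450 × 637 mm
Z3: ⌊637/2⌋ × 450 = 318 × 450 mm
Z4: ⌊450/2⌋ × 318 = 225 × 318 mm

225 × 318 mm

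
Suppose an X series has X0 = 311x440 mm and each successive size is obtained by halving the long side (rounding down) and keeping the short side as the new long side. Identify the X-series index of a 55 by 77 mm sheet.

X0: 311 × 440 mm
X1: 220 × 311 mm
X2: 155 × 220 mm
X3: 110 × 155 mm
X4: 77 × 110 mm
X5: 55 × 77 mm
X6: 38 × 55 mm
→ matches X5.

X5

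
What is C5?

162 × 229 mm

C0 = 917 × 1297 mm (C0 is the geometric mean of A0 and B0, aspect 1:√2).
C1: ⌊1297/2⌋ × 917 = 648 × 917 mm
C2: ⌊917/2⌋ × 648 = 458 × 648 mm
C3: ⌊648/2⌋ × 458 = 324 × 458 mm
C4: ⌊458/2⌋ × 324 = 229 × 324 mm
C5: ⌊324/2⌋ × 229 = 162 × 229 mm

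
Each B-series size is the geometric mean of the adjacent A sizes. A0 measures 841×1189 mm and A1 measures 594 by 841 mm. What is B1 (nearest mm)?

707 × 1000 mm

Short side: √(841 · 594) = √499554 ≈ 706.8 → 707 mm
Long side: √(1189 · 841) = √999949 ≈ 1000.0 → 1000 mm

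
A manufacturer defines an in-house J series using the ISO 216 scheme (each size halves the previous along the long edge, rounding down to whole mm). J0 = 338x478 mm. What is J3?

119 × 169 mm

J1: ⌊478/2⌋ × 338 = 239 × 338 mm
J2: ⌊338/2⌋ × 239 = 169 × 239 mm
J3: ⌊239/2⌋ × 169 = 119 × 169 mm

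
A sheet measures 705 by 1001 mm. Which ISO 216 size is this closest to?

B1 (707 × 1000 mm)

Aspect ratio 1001/705 ≈ 1.420 — close to the ISO √2 ≈ 1.414.
In the B-series (B0 = 1000 × 1414 mm): B1 = 707 × 1000 mm.
Off by 3 mm total — nearest standard size.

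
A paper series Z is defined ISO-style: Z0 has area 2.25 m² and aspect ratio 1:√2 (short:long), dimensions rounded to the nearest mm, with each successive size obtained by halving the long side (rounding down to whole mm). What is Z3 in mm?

Let Z0's short side be w mm. w · w√2 = 2.25 m² = 2,250,000 mm², so w ≈ 1261.3 mm and w√2 ≈ 1783.8 mm → Z0 = 1261 × 1784 mm.
Z1: ⌊1784/2⌋ × 1261 = 892 × 1261 mm
Z2: ⌊1261/2⌋ × 892 = 630 × 892 mm
Z3: ⌊892/2⌋ × 630 = 446 × 630 mm

446 × 630 mm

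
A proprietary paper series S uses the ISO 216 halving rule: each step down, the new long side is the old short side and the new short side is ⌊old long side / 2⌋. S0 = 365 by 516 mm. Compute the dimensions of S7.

S1 = 258 × 365 mm (from S0 by 1 halving).
S2: ⌊365/2⌋ × 258 = 182 × 258 mm
S3: ⌊258/2⌋ × 182 = 129 × 182 mm
S4: ⌊182/2⌋ × 129 = 91 × 129 mm
S5: ⌊129/2⌋ × 91 = 64 × 91 mm
S6: ⌊91/2⌋ × 64 = 45 × 64 mm
S7: ⌊64/2⌋ × 45 = 32 × 45 mm

32 × 45 mm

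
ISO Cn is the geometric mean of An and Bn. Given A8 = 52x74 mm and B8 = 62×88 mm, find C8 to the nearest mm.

Short side: √(52 · 62) = √3224 ≈ 56.8 → 57 mm
Long side: √(74 · 88) = √6512 ≈ 80.7 → 81 mm

57 × 81 mm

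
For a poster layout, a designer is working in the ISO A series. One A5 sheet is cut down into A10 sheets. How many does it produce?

32

Each ISO step halves the sheet: 1 × A5 → 2 × A6 → 4 × A7 → 8 × A8 → …
From A5 to A10 is 5 halving steps: 2^5 = 32.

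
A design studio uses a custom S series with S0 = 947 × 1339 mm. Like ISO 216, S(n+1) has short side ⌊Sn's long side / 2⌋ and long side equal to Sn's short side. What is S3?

334 × 473 mm

S1: ⌊1339/2⌋ × 947 = 669 × 947 mm
S2: ⌊947/2⌋ × 669 = 473 × 669 mm
S3: ⌊669/2⌋ × 473 = 334 × 473 mm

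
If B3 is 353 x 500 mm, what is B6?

125 × 176 mm

B4: ⌊500/2⌋ × 353 = 250 × 353 mm
B5: ⌊353/2⌋ × 250 = 176 × 250 mm
B6: ⌊250/2⌋ × 176 = 125 × 176 mm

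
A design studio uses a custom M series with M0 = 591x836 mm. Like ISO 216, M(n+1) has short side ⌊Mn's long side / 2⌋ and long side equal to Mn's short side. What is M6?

M1: ⌊836/2⌋ × 591 = 418 × 591 mm
M2: ⌊591/2⌋ × 418 = 295 × 418 mm
M3: ⌊418/2⌋ × 295 = 209 × 295 mm
M4: ⌊295/2⌋ × 209 = 147 × 209 mm
M5: ⌊209/2⌋ × 147 = 104 × 147 mm
M6: ⌊147/2⌋ × 104 = 73 × 104 mm

73 × 104 mm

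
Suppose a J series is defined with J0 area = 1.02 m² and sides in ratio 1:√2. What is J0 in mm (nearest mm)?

Let the short side be w mm. Then w · w√2 = 1.02 m² = 1,020,000 mm².
w² = 1,020,000/√2, so w ≈ 849.3 mm; long side = w√2 ≈ 1201.0 mm.

849 × 1201 mm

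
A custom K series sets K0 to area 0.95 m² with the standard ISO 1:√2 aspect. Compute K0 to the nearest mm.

820 × 1159 mm

Let the short side be w mm. Then w · w√2 = 0.95 m² = 950,000 mm².
w² = 950,000/√2, so w ≈ 819.6 mm; long side = w√2 ≈ 1159.1 mm.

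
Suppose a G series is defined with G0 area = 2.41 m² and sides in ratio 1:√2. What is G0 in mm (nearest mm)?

Let the short side be w mm. Then w · w√2 = 2.41 m² = 2,410,000 mm².
w² = 2,410,000/√2, so w ≈ 1305.4 mm; long side = w√2 ≈ 1846.1 mm.

1305 × 1846 mm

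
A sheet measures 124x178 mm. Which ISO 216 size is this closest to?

Aspect ratio 178/124 ≈ 1.435 (ISO target is √2 ≈ 1.414).
In the B-series (B0 = 1000 × 1414 mm): B6 = 125 × 176 mm.
Off by 3 mm total — nearest standard size.

B6 (125 × 176 mm)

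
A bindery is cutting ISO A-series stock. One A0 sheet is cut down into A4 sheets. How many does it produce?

A0 = 841 × 1189 mm; A4 = 210 × 297 mm.
Each halving step doubles the count; 4 steps from A0 to A4.
2^4 = 16.

16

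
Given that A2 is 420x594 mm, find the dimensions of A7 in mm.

74 × 105 mm

A3: ⌊594/2⌋ × 420 = 297 × 420 mm
A4: ⌊420/2⌋ × 297 = 210 × 297 mm
A5: ⌊297/2⌋ × 210 = 148 × 210 mm
A6: ⌊210/2⌋ × 148 = 105 × 148 mm
A7: ⌊148/2⌋ × 105 = 74 × 105 mm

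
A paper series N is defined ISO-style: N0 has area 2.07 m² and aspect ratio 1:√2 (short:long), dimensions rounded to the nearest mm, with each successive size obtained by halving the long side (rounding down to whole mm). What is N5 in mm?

Let N0's short side be w mm. w · w√2 = 2.07 m² = 2,070,000 mm², so w ≈ 1209.8 mm and w√2 ≈ 1711.0 mm → N0 = 1210 × 1711 mm.
N1: ⌊1711/2⌋ × 1210 = 855 × 1210 mm
N2: ⌊1210/2⌋ × 855 = 605 × 855 mm
N3: ⌊855/2⌋ × 605 = 427 × 605 mm
N4: ⌊605/2⌋ × 427 = 302 × 427 mm
N5: ⌊427/2⌋ × 302 = 213 × 302 mm

213 × 302 mm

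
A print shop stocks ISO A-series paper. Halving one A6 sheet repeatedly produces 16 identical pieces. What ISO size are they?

16 = 2^4, so 4 halving steps.
A6 → A7 → … → A10 after 4 steps.

A10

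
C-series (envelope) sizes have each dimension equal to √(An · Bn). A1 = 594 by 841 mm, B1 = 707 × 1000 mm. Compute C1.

648 × 917 mm

Short side: √(594 · 707) = √419958 ≈ 648.0 → 648 mm
Long side: √(841 · 1000) = √841000 ≈ 917.1 → 917 mm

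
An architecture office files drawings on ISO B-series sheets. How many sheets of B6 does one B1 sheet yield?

Each ISO step halves the sheet: 1 × B1 → 2 × B2 → 4 × B3 → 8 × B4 → …
From B1 to B6 is 5 halving steps: 2^5 = 32.

32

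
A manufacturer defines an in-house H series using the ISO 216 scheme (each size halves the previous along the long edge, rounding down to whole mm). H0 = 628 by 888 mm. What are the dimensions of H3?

222 × 314 mm

H1: ⌊888/2⌋ × 628 = 444 × 628 mm
H2: ⌊628/2⌋ × 444 = 314 × 444 mm
H3: ⌊444/2⌋ × 314 = 222 × 314 mm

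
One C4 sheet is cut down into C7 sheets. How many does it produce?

Each ISO step halves the sheet: 1 × C4 → 2 × C5 → 4 × C6 → 8 × C7
From C4 to C7 is 3 halving steps: 2^3 = 8.

8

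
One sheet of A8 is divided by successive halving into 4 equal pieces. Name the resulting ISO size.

A10

4 = 2^2, so 2 halving steps.
A8 → A9 → … → A10 after 2 steps.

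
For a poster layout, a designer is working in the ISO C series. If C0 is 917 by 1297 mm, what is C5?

C1: ⌊1297/2⌋ × 917 = 648 × 917 mm
C2: ⌊917/2⌋ × 648 = 458 × 648 mm
C3: ⌊648/2⌋ × 458 = 324 × 458 mm
C4: ⌊458/2⌋ × 324 = 229 × 324 mm
C5: ⌊324/2⌋ × 229 = 162 × 229 mm

162 × 229 mm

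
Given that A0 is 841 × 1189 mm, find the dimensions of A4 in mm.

A1: ⌊1189/2⌋ × 841 = 594 × 841 mm
A2: ⌊841/2⌋ × 594 = 420 × 594 mm
A3: ⌊594/2⌋ × 420 = 297 × 420 mm
A4: ⌊420/2⌋ × 297 = 210 × 297 mm

210 × 297 mm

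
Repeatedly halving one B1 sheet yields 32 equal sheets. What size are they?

32 = 2^5, so 5 halving steps.
B1 → B2 → … → B6 after 5 steps.

B6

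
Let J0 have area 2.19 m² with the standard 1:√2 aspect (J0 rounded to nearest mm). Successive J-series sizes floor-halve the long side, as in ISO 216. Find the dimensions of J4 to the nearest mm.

Let J0's short side be w mm. w · w√2 = 2.19 m² = 2,190,000 mm², so w ≈ 1244.4 mm and w√2 ≈ 1759.9 mm → J0 = 1244 × 1760 mm.
J1: ⌊1760/2⌋ × 1244 = 880 × 1244 mm
J2: ⌊1244/2⌋ × 880 = 622 × 880 mm
J3: ⌊880/2⌋ × 622 = 440 × 622 mm
J4: ⌊622/2⌋ × 440 = 311 × 440 mm

311 × 440 mm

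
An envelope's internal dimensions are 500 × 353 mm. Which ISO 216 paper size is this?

B3 (353 × 500 mm)

Aspect ratio 500/353 ≈ 1.416 — close to the ISO √2 ≈ 1.414.
In the B-series (B0 = 1000 × 1414 mm): B3 = 353 × 500 mm.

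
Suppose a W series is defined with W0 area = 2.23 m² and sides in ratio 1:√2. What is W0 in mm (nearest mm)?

1256 × 1776 mm

Let the short side be w mm. Then w · w√2 = 2.23 m² = 2,230,000 mm².
w² = 2,230,000/√2, so w ≈ 1255.7 mm; long side = w√2 ≈ 1775.9 mm.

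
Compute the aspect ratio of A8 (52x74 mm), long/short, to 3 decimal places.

74 / 52 = 1.423
ISO 216 targets √2 ≈ 1.414; the +0.009 deviation is from mm rounding.

1.423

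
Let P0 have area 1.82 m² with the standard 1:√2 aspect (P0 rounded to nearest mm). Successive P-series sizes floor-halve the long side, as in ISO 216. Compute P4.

283 × 401 mm

Let P0's short side be w mm. w · w√2 = 1.82 m² = 1,820,000 mm², so w ≈ 1134.4 mm and w√2 ≈ 1604.3 mm → P0 = 1134 × 1604 mm.
P1: ⌊1604/2⌋ × 1134 = 802 × 1134 mm
P2: ⌊1134/2⌋ × 802 = 567 × 802 mm
P3: ⌊802/2⌋ × 567 = 401 × 567 mm
P4: ⌊567/2⌋ × 401 = 283 × 401 mm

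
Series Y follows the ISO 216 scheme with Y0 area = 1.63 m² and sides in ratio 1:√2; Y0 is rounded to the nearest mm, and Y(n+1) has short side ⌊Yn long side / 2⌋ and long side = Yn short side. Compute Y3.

379 × 537 mm

Let Y0's short side be w mm. w · w√2 = 1.63 m² = 1,630,000 mm², so w ≈ 1073.6 mm and w√2 ≈ 1518.3 mm → Y0 = 1074 × 1518 mm.
Y1: ⌊1518/2⌋ × 1074 = 759 × 1074 mm
Y2: ⌊1074/2⌋ × 759 = 537 × 759 mm
Y3: ⌊759/2⌋ × 537 = 379 × 537 mm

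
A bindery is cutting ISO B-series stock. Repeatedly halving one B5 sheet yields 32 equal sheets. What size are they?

B10

32 = 2^5, so 5 halving steps.
B5 → B6 → … → B10 after 5 steps.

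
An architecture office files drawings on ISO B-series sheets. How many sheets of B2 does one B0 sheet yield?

B0 = 1000 × 1414 mm; B2 = 500 × 707 mm.
Each halving step doubles the count; 2 steps from B0 to B2.
2^2 = 4.

4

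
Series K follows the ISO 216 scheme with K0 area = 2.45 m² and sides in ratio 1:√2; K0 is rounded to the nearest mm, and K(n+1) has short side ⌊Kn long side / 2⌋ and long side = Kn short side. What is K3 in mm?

465 × 658 mm

Let K0's short side be w mm. w · w√2 = 2.45 m² = 2,450,000 mm², so w ≈ 1316.2 mm and w√2 ≈ 1861.4 mm → K0 = 1316 × 1861 mm.
K1: ⌊1861/2⌋ × 1316 = 930 × 1316 mm
K2: ⌊1316/2⌋ × 930 = 658 × 930 mm
K3: ⌊930/2⌋ × 658 = 465 × 658 mm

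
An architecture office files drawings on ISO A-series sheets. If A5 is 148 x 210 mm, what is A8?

52 × 74 mm

A6: ⌊210/2⌋ × 148 = 105 × 148 mm
A7: ⌊148/2⌋ × 105 = 74 × 105 mm
A8: ⌊105/2⌋ × 74 = 52 × 74 mm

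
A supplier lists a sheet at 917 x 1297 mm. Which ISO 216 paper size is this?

Aspect ratio 1297/917 ≈ 1.414 — close to the ISO √2 ≈ 1.414.
In the C-series (envelope sizes, between A and B): C0 = 917 × 1297 mm.

C0 (917 × 1297 mm)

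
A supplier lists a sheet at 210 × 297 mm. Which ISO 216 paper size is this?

A4 (210 × 297 mm)

Aspect ratio 297/210 ≈ 1.414 — close to the ISO √2 ≈ 1.414.
In the A-series (A0 area = 1 m²): A4 = 210 × 297 mm.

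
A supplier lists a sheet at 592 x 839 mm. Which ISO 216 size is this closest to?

Aspect ratio 839/592 ≈ 1.417 — close to the ISO √2 ≈ 1.414.
In the A-series (A0 area = 1 m²): A1 = 594 × 841 mm.
Off by 4 mm total — nearest standard size.

A1 (594 × 841 mm)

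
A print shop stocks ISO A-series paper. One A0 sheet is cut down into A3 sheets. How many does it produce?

8

Each ISO step halves the sheet: 1 × A0 → 2 × A1 → 4 × A2 → 8 × A3
From A0 to A3 is 3 halving steps: 2^3 = 8.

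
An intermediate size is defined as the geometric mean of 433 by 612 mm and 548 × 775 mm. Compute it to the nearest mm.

487 × 689 mm

Short side: √(433 · 548) = √237284 ≈ 487.1 → 487 mm
Long side: √(612 · 775) = √474300 ≈ 688.7 → 689 mm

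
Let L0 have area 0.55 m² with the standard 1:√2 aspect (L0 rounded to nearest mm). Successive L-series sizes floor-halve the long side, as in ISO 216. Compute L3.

Let L0's short side be w mm. w · w√2 = 0.55 m² = 550,000 mm², so w ≈ 623.6 mm and w√2 ≈ 881.9 mm → L0 = 624 × 882 mm.
L1: ⌊882/2⌋ × 624 = 441 × 624 mm
L2: ⌊624/2⌋ × 441 = 312 × 441 mm
L3: ⌊441/2⌋ × 312 = 220 × 312 mm

220 × 312 mm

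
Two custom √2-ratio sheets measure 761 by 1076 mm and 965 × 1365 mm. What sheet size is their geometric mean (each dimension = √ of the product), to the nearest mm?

Short side: √(761 · 965) = √734365 ≈ 857.0 → 857 mm
Long side: √(1076 · 1365) = √1468740 ≈ 1211.9 → 1212 mm

857 × 1212 mm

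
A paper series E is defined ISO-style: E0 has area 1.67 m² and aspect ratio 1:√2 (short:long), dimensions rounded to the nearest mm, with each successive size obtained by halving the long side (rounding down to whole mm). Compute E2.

543 × 768 mm

Let E0's short side be w mm. w · w√2 = 1.67 m² = 1,670,000 mm², so w ≈ 1086.7 mm and w√2 ≈ 1536.8 mm → E0 = 1087 × 1537 mm.
E1: ⌊1537/2⌋ × 1087 = 768 × 1087 mm
E2: ⌊1087/2⌋ × 768 = 543 × 768 mm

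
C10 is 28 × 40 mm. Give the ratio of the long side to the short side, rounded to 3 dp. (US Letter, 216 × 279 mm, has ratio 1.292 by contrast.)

1.429

40 / 28 = 1.429
ISO 216 targets √2 ≈ 1.414; the +0.014 deviation is from mm rounding.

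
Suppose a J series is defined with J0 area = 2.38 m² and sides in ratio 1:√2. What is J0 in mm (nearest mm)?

1297 × 1835 mm

Let the short side be w mm. Then w · w√2 = 2.38 m² = 2,380,000 mm².
w² = 2,380,000/√2, so w ≈ 1297.3 mm; long side = w√2 ≈ 1834.6 mm.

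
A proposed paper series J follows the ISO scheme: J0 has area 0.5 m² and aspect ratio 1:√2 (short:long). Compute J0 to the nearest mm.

Let the short side be w mm. Then w · w√2 = 0.5 m² = 500,000 mm².
w² = 500,000/√2, so w ≈ 594.6 mm; long side = w√2 ≈ 840.9 mm.

595 × 841 mm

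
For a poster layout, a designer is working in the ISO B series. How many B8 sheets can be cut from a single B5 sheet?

Each ISO step halves the sheet: 1 × B5 → 2 × B6 → 4 × B7 → 8 × B8
From B5 to B8 is 3 halving steps: 2^3 = 8.

8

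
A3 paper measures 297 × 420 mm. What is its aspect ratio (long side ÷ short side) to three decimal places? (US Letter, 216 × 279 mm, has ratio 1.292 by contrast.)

420 / 297 = 1.414
Matches √2 ≈ 1.414 — the ISO 216 defining ratio.

1.414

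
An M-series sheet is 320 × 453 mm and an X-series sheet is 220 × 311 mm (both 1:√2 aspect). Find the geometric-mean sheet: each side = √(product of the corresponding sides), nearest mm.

Short side: √(320 · 220) = √70400 ≈ 265.3 → 265 mm
Long side: √(453 · 311) = √140883 ≈ 375.3 → 375 mm

265 × 375 mm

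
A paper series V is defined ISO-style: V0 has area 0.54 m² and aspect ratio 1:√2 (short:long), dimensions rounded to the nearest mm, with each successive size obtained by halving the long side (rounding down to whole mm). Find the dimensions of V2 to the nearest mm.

309 × 437 mm

Let V0's short side be w mm. w · w√2 = 0.54 m² = 540,000 mm², so w ≈ 617.9 mm and w√2 ≈ 873.9 mm → V0 = 618 × 874 mm.
V1: ⌊874/2⌋ × 618 = 437 × 618 mm
V2: ⌊618/2⌋ × 437 = 309 × 437 mm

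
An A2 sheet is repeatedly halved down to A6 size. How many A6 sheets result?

Each ISO step halves the sheet: 1 × A2 → 2 × A3 → 4 × A4 → 8 × A5 → …
From A2 to A6 is 4 halving steps: 2^4 = 16.

16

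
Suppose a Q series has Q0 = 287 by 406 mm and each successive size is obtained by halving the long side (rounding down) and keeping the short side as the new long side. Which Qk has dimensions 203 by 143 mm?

Q0: 287 × 406 mm
Q1: 203 × 287 mm
Q2: 143 × 203 mm
Q3: 101 × 143 mm
→ matches Q2.

Q2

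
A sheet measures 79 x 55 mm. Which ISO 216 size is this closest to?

Aspect ratio 79/55 ≈ 1.436 (ISO target is √2 ≈ 1.414).
In the C-series (envelope sizes, between A and B): C8 = 57 × 81 mm.
Off by 4 mm total — nearest standard size.

C8 (57 × 81 mm)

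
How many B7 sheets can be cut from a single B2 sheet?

32

Each ISO step halves the sheet: 1 × B2 → 2 × B3 → 4 × B4 → 8 × B5 → …
From B2 to B7 is 5 halving steps: 2^5 = 32.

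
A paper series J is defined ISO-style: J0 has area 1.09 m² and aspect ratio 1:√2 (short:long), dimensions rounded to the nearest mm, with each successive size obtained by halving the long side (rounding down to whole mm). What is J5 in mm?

155 × 219 mm

Let J0's short side be w mm. w · w√2 = 1.09 m² = 1,090,000 mm², so w ≈ 877.9 mm and w√2 ≈ 1241.6 mm → J0 = 878 × 1242 mm.
J1: ⌊1242/2⌋ × 878 = 621 × 878 mm
J2: ⌊878/2⌋ × 621 = 439 × 621 mm
J3: ⌊621/2⌋ × 439 = 310 × 439 mm
J4: ⌊439/2⌋ × 310 = 219 × 310 mm
J5: ⌊310/2⌋ × 219 = 155 × 219 mm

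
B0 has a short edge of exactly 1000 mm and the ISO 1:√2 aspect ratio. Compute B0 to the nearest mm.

Short side = 1000 mm; long side = 1000√2 ≈ 1414.2 mm.

1000 × 1414 mm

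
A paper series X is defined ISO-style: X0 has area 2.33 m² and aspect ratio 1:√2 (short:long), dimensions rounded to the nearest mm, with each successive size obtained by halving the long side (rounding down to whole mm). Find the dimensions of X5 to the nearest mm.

Let X0's short side be w mm. w · w√2 = 2.33 m² = 2,330,000 mm², so w ≈ 1283.6 mm and w√2 ≈ 1815.2 mm → X0 = 1284 × 1815 mm.
X1: ⌊1815/2⌋ × 1284 = 907 × 1284 mm
X2: ⌊1284/2⌋ × 907 = 642 × 907 mm
X3: ⌊907/2⌋ × 642 = 453 × 642 mm
X4: ⌊642/2⌋ × 453 = 321 × 453 mm
X5: ⌊453/2⌋ × 321 = 226 × 321 mm

226 × 321 mm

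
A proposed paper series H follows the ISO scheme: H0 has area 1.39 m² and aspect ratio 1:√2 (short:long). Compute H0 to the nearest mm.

Let the short side be w mm. Then w · w√2 = 1.39 m² = 1,390,000 mm².
w² = 1,390,000/√2, so w ≈ 991.4 mm; long side = w√2 ≈ 1402.1 mm.

991 × 1402 mm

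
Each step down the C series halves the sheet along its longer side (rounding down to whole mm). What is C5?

C0 = 917 × 1297 mm (C0 is the geometric mean of A0 and B0, aspect 1:√2).
C1: ⌊1297/2⌋ × 917 = 648 × 917 mm
C2: ⌊917/2⌋ × 648 = 458 × 648 mm
C3: ⌊648/2⌋ × 458 = 324 × 458 mm
C4: ⌊458/2⌋ × 324 = 229 × 324 mm
C5: ⌊324/2⌋ × 229 = 162 × 229 mm

162 × 229 mm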